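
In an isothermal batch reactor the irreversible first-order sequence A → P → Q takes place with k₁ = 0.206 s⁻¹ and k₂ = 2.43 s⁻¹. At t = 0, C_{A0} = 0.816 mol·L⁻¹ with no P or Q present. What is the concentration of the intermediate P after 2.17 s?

The intermediate concentration in a first-order A→B→C sequence is C_P = k₁C_{A0}(e^(−k₁t) − e^(−k₂t))/(k₂−k₁).
e^(−k₁t) = e^(−0.206×2.17) = e^(−0.4470) = 0.6395; e^(−k₂t) = e^(−5.273) = 0.005128.
C_P = 0.206×0.816/(2.43−0.206) × (0.6395−0.005128) = 0.07558×0.6344 = 0.04795 mol·L⁻¹.

0.0479 mol·L⁻¹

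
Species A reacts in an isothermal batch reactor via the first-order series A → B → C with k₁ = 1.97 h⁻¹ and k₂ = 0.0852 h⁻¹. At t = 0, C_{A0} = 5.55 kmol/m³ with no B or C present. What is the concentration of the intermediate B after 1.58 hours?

The intermediate concentration in a first-order A→B→C sequence is C_B = k₁C_{A0}(e^(−k₁t) − e^(−k₂t))/(k₂−k₁).
e^(−k₁t) = e^(−1.97×1.58) = e^(−3.113) = 0.04449; e^(−k₂t) = e^(−0.1346) = 0.8741.
C_B = 1.97×5.55/(0.0852−1.97) × (0.04449−0.8741) = (-5.801)×(-0.8296) = 4.812 kmol/m³.

4.81 kmol/m³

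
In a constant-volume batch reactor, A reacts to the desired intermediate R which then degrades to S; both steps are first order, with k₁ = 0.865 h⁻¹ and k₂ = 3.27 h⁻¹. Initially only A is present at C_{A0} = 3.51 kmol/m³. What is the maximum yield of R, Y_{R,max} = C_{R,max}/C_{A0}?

At the optimum, C_{R,max}/C_{A0} = (k₁/k₂)^[k₂/(k₂−k₁)].
= (0.865/3.27)^(3.27/(3.27−0.865)) = (0.2645)^(1.360) = 0.1640.

0.164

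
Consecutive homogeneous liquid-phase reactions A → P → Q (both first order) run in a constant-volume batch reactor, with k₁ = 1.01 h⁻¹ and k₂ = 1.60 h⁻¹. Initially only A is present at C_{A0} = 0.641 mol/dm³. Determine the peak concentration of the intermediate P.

For a first-order series the maximum intermediate yield is C_{P,max}/C_{A0} = (k₁/k₂)^[k₂/(k₂−k₁)].
= (1.01/1.60)^(1.60/(1.60−1.01)) = (0.6312)^(2.712) = 0.2872.
C_{P,max} = 0.2872×0.641 = 0.184 mol/dm³.

0.184 mol/dm³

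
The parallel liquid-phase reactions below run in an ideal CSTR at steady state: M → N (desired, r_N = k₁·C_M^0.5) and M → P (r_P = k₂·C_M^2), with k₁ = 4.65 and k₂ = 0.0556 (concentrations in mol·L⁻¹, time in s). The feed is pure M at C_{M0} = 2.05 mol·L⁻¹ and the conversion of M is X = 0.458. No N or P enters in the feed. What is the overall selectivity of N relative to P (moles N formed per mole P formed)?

71.4

Exit C_M = C_{M0}(1−X) = 2.05×0.542 = 1.111 mol·L⁻¹.
Rates in a CSTR are evaluated at the outlet concentration: r_N = 4.65×1.111^0.5 = 4.902, r_P = 0.0556×1.111^2 = 0.06864.
Overall selectivity = C_N/C_P = r_Nτ/(r_Pτ) = r_N/r_P = 71.4.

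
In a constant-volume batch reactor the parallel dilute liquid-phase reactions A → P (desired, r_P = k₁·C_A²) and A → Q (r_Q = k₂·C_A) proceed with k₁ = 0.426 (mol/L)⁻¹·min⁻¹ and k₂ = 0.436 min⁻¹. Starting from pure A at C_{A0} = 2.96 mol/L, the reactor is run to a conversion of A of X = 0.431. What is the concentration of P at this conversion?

C_A = C_{A0}(1−X) = 1.684 mol/L.
Along a PFR/batch, dC_Q/dC_A = −r_Q/(r_P+r_Q) = −k₂/(k₂+k₁·C_A).
Integrating from C_{A0} to C_A: C_Q = (0.436/0.426)·ln[(0.436+0.426·2.96)/(0.436+0.426·1.68)] = 1.023·ln(1.697/1.153) = 0.3951 mol/L.
Then C_P = (C_{A0}−C_A) − C_Q = 1.276 − 0.3951 = 0.8806 mol/L.

0.881 mol/L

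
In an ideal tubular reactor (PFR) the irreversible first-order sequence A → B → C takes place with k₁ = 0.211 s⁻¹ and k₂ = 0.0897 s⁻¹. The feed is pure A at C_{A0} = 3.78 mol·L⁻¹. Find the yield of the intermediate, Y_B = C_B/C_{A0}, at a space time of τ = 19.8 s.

Solving the coupled first-order balances gives C_B(τ) = [k₁/(k₂−k₁)]·C_{A0}·(e^(−k₁τ) − e^(−k₂τ)).
e^(−k₁τ) = e^(−0.211×19.8) = e^(−4.178) = 0.01533; e^(−k₂τ) = e^(−1.776) = 0.1693.
C_B = 0.211×3.78/(0.0897−0.211) × (0.01533−0.1693) = (-6.575)×(-0.1540) = 1.012 mol·L⁻¹.
Y_B = C_B/C_{A0} = 1.012/3.78 = 0.268.

0.268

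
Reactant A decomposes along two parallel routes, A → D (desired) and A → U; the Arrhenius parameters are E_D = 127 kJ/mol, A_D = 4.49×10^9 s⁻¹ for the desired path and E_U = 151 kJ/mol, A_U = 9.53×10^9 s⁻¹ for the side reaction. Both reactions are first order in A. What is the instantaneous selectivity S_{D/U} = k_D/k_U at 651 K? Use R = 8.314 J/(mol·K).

Since both paths have the same order in A, the concentration cancels and S_{D/U} = k_D/k_U = (A_D/A_U)·exp[(E_U−E_D)/(RT)].
(E_U−E_D)/(RT) = (151−127)×10³/(8.314×651) = 24000/5412 = 4.434.
k_D/k_U = (4.49×10^9/9.53×10^9)·exp(4.434) = 0.4711 × 84.29 = 39.7.

39.7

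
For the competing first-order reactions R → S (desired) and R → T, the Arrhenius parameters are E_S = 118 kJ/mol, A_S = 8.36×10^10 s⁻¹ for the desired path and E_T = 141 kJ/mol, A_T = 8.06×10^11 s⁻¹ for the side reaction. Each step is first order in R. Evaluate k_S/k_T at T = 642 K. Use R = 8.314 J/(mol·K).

7.71

With equal orders, S_{S/T} = k_S/k_T = (A_S/A_T)·exp[(E_T−E_S)/(RT)].
(E_T−E_S)/(RT) = (141−118)×10³/(8.314×642) = 23000/5338 = 4.309.
k_S/k_T = (8.36×10^10/8.06×10^11)·exp(4.309) = 0.1037 × 74.37 = 7.71.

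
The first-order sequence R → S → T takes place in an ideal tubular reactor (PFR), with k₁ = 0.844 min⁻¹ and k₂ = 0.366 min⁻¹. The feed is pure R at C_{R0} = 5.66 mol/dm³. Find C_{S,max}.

At the optimum, C_{S,max}/C_{R0} = (k₁/k₂)^[k₂/(k₂−k₁)].
= (0.844/0.366)^(0.366/(0.366−0.844)) = (2.306)^(-0.7657) = 0.5274.
C_{S,max} = 0.5274×5.66 = 2.99 mol/dm³.

2.99 mol/dm³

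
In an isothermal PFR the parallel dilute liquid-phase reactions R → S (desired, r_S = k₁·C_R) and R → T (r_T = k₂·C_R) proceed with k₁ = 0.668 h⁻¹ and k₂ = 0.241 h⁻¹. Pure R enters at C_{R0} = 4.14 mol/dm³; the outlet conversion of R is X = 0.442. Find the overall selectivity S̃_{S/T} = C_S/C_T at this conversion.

2.77

C_R = C_{R0}(1−X) = 2.310 mol/dm³.
Both paths are first order in R, so the instantaneous fraction to S is constant: dC_S/d(−C_R) = k₁/(k₁+k₂) = 0.7349.
C_S = 0.7349·(C_{R0}−C_R) = 0.7349×1.830 = 1.34 mol/dm³.
C_T = (C_{R0}−C_R)−C_S = 0.4851 mol/dm³; S̃_{S/T} = 1.345/0.4851 = 2.77.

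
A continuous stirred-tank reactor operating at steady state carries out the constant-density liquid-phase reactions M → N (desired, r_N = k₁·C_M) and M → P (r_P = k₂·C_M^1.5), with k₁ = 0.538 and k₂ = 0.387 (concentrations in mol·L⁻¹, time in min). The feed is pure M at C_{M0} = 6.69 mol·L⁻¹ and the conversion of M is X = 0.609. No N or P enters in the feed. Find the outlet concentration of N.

Exit C_M = C_{M0}(1−X) = 6.69×0.391 = 2.616 mol·L⁻¹.
Rates in a CSTR are evaluated at the outlet concentration: r_N = 0.538×2.616 = 1.407, r_P = 0.387×2.616^1.5 = 1.637.
Fraction of consumed M going to N: r_N/(r_N+r_P) = 0.4622.
C_N = 0.4622·C_{M0}·X = 0.4622×6.69×0.609 = 1.88 mol·L⁻¹.

1.88 mol·L⁻¹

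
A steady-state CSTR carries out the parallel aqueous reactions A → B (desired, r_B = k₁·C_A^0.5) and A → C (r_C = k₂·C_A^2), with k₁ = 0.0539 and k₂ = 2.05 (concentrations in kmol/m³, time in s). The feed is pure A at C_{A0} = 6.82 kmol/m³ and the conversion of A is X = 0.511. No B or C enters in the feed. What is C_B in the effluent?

Exit C_A = C_{A0}(1−X) = 6.82×0.489 = 3.335 kmol/m³.
In a CSTR the entire volume is at exit conditions, so r_B = 0.0539×3.335^0.5 = 0.09843 and r_C = 2.05×3.335^2 = 22.80.
Fraction of consumed A going to B: r_B/(r_B+r_C) = 0.004299.
C_B = 0.004299·C_{A0}·X = 0.004299×6.82×0.511 = 0.0150 kmol/m³.

0.0150 kmol/m³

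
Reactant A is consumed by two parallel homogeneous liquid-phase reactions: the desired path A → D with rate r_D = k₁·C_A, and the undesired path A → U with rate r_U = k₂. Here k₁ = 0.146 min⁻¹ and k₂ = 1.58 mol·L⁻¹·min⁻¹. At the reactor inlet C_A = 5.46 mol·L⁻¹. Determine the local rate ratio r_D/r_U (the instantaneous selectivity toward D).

S_{D/U} = r_D/r_U = (k₁·C_A)/(k₂) = (k₁/k₂)·C_A.
= (0.146×5.460) / (1.58) = 0.7972/1.580 = 0.505.

0.505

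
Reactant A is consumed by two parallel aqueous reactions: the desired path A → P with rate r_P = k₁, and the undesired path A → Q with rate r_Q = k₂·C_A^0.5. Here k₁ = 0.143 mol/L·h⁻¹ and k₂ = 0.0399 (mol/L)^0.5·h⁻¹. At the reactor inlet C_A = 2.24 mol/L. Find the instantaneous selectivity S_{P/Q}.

S_{P/Q} = r_P/r_Q = (k₁)/(k₂·C_A^0.5) = (k₁/k₂)·C_A^-0.5.
= (0.143) / (0.0399×2.240^0.5) = 0.1430/0.05972 = 2.39.

2.39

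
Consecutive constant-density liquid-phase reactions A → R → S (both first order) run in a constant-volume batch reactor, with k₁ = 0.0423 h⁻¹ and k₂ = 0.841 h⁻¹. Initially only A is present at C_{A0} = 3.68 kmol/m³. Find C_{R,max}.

Evaluating C_R at t_opt = ln(k₂/k₁)/(k₂−k₁) gives C_{R,max}/C_{A0} = (k₁/k₂)^[k₂/(k₂−k₁)].
= (0.0423/0.841)^(0.841/(0.841−0.0423)) = (0.05030)^(1.053) = 0.04293.
C_{R,max} = 0.04293×3.68 = 0.158 kmol/m³.

0.158 kmol/m³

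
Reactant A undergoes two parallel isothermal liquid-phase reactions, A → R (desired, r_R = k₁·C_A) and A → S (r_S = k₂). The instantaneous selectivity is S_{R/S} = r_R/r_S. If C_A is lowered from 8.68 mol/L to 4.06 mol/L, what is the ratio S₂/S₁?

S_{R/S} = (k₁/k₂)·C_A, so S₂/S₁ = (C_{A,2}/C_{A,1}).
= 4.06/8.68 = 0.468.
Selectivity toward R falls as C_A falls — high-concentration operation is favoured.

0.468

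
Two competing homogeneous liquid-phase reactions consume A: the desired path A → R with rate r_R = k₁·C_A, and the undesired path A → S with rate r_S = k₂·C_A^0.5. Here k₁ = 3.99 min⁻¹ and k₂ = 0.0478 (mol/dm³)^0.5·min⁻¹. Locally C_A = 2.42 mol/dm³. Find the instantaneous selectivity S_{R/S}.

S_{R/S} = r_R/r_S = (k₁·C_A)/(k₂·C_A^0.5) = (k₁/k₂)·C_A^0.5.
= (3.99×2.420) / (0.0478×2.420^0.5) = 9.656/0.07436 = 130.
Since the desired path is higher order in A, keeping C_A high (PFR or concentrated feed) favours R.

130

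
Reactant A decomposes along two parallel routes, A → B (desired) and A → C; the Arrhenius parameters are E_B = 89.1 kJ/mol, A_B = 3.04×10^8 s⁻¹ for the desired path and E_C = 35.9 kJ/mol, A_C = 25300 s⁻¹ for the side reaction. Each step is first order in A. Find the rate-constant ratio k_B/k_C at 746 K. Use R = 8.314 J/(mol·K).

Since both paths have the same order in A, the concentration cancels and S_{B/C} = k_B/k_C = (A_B/A_C)·exp[(E_C−E_B)/(RT)].
(E_C−E_B)/(RT) = (35.9−89.1)×10³/(8.314×746) = -53200/6202 = -8.578.
k_B/k_C = (3.04×10^8/25300)·exp(-8.578) = 12016 × 1.883×10^-4 = 2.26.

2.26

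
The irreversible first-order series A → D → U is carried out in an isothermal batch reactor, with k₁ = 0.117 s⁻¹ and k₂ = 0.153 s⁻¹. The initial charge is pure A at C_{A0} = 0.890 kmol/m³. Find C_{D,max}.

For a first-order series the maximum intermediate yield is C_{D,max}/C_{A0} = (k₁/k₂)^[k₂/(k₂−k₁)].
= (0.117/0.153)^(0.153/(0.153−0.117)) = (0.7647)^(4.250) = 0.3198.
C_{D,max} = 0.3198×0.890 = 0.285 kmol/m³.

0.285 kmol/m³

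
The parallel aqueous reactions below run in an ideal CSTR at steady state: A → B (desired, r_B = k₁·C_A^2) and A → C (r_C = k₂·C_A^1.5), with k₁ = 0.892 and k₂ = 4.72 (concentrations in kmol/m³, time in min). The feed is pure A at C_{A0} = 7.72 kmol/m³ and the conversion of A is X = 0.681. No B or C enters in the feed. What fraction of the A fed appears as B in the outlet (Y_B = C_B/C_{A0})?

0.156

Exit C_A = C_{A0}(1−X) = 7.72×0.319 = 2.463 kmol/m³.
In a CSTR the entire volume is at exit conditions, so r_B = 0.892×2.463^2 = 5.410 and r_C = 4.72×2.463^1.5 = 18.24.
Fraction of consumed A going to B: r_B/(r_B+r_C) = 0.2287.
C_B = 0.2287·C_{A0}·X = 0.2287×7.72×0.681 = 1.20 kmol/m³; Y_B = C_B/C_{A0} = 0.156.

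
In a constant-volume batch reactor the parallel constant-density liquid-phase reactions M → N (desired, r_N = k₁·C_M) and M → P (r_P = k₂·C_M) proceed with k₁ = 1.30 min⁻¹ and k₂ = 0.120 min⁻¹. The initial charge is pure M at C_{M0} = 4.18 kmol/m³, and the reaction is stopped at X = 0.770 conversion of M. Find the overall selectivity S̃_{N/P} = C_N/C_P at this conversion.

C_M = C_{M0}(1−X) = 0.9614 kmol/m³.
Both paths are first order in M, so the instantaneous fraction to N is constant: dC_N/d(−C_M) = k₁/(k₁+k₂) = 0.9155.
C_N = 0.9155·(C_{M0}−C_M) = 0.9155×3.219 = 2.95 kmol/m³.
C_P = (C_{M0}−C_M)−C_N = 0.2720 kmol/m³; S̃_{N/P} = 2.947/0.2720 = 10.8.

10.8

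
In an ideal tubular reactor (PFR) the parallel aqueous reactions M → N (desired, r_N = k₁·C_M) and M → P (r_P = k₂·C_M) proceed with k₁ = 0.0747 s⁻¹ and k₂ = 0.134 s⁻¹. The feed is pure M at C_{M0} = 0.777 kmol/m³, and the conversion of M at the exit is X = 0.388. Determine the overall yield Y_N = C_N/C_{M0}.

0.139

C_M = C_{M0}(1−X) = 0.4755 kmol/m³.
Both paths are first order in M, so the instantaneous fraction to N is constant: dC_N/d(−C_M) = k₁/(k₁+k₂) = 0.3579.
C_N = 0.3579·(C_{M0}−C_M) = 0.3579×0.3015 = 0.108 kmol/m³.
Y_N = C_N/C_{M0} = 0.1079/0.777 = 0.139.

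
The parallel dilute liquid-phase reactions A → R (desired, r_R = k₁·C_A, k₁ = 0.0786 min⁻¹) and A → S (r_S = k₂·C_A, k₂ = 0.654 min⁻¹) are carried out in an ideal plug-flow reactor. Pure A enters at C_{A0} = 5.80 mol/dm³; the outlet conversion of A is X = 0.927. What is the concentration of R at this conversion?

0.577 mol/dm³

C_A = C_{A0}(1−X) = 0.4234 mol/dm³.
Both paths are first order in A, so the instantaneous fraction to R is constant: dC_R/d(−C_A) = k₁/(k₁+k₂) = 0.1073.
C_R = 0.1073·(C_{A0}−C_A) = 0.1073×5.377 = 0.577 mol/dm³.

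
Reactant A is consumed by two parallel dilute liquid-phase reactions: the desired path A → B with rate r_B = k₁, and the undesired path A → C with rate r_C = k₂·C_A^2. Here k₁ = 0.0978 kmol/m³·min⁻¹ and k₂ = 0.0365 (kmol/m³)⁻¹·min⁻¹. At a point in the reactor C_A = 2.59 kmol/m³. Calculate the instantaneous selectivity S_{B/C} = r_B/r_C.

S_{B/C} = r_B/r_C = (k₁)/(k₂·C_A^2) = (k₁/k₂)·C_A^-2.
= (0.0978) / (0.0365×2.590^2) = 0.09780/0.2448 = 0.399.

0.399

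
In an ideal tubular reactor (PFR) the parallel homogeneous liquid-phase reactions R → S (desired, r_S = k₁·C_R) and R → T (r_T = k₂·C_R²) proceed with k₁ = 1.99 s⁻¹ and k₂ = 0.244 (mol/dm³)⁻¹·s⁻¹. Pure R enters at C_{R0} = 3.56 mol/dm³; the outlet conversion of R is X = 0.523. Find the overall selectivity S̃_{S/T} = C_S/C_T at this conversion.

3.13

C_R = C_{R0}(1−X) = 1.698 mol/dm³.
Along a PFR/batch, dC_S/dC_R = −r_S/(r_S+r_T) = −k₁/(k₁+k₂·C_R).
Integrating from C_{R0} to C_R: C_S = (1.99/0.244)·ln[(1.99+0.244·3.56)/(1.99+0.244·1.70)] = 8.156·ln(2.859/2.404) = 1.412 mol/dm³.
C_T = (C_{R0}−C_R)−C_S = 0.4504 mol/dm³; S̃_{S/T} = 1.412/0.4504 = 3.13.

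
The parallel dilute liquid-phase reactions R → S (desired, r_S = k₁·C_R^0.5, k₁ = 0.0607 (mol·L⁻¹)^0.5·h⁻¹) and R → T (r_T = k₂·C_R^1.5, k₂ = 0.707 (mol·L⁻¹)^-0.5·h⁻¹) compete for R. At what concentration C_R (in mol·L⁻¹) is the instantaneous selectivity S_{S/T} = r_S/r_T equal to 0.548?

S_{S/T} = (k₁/k₂)·C_R⁻¹ ⇒ C_R = (S·k₂/k₁)^(-1).
= (0.548×0.707/0.0607)^(-1) = (6.383)^(-1) = 0.157 mol·L⁻¹.

0.157 mol·L⁻¹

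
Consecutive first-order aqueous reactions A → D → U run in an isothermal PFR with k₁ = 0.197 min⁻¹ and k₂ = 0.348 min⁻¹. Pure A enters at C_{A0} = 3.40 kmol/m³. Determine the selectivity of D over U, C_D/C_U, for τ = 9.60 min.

0.216

For first-order series with pure A initially, C_D(τ) = k₁C_{A0}/(k₂−k₁)·(e^(−k₁τ) − e^(−k₂τ)).
e^(−k₁τ) = e^(−0.197×9.60) = e^(−1.891) = 0.1509; e^(−k₂τ) = e^(−3.341) = 0.03541.
C_D = 0.197×3.40/(0.348−0.197) × (0.1509−0.03541) = 4.436×0.1155 = 0.5123 kmol/m³.
C_A = C_{A0}e^(−k₁τ) = 0.5130 kmol/m³, so C_U = C_{A0}−C_A−C_D = 2.375 kmol/m³; C_D/C_U = 0.216.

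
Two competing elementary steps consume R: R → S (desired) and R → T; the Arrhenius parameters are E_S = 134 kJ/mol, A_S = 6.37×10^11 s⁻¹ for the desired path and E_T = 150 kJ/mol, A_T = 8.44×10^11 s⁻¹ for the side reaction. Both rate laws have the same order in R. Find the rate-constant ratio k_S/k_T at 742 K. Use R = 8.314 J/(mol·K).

With equal orders, S_{S/T} = k_S/k_T = (A_S/A_T)·exp[(E_T−E_S)/(RT)].
(E_T−E_S)/(RT) = (150−134)×10³/(8.314×742) = 16000/6169 = 2.594.
k_S/k_T = (6.37×10^11/8.44×10^11)·exp(2.594) = 0.7547 × 13.38 = 10.1.
Since E_S < E_T, lowering the temperature improves selectivity toward S.

10.1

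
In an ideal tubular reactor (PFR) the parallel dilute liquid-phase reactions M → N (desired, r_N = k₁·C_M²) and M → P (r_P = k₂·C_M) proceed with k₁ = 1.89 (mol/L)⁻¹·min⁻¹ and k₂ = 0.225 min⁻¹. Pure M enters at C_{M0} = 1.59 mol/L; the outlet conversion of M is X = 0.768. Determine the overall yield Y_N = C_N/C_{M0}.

0.674

C_M = C_{M0}(1−X) = 0.3689 mol/L.
Along a PFR/batch, dC_P/dC_M = −r_P/(r_N+r_P) = −k₂/(k₂+k₁·C_M).
Integrating from C_{M0} to C_M: C_P = (0.225/1.89)·ln[(0.225+1.89·1.59)/(0.225+1.89·0.369)] = 0.1190·ln(3.230/0.9222) = 0.1492 mol/L.
Then C_N = (C_{M0}−C_M) − C_P = 1.221 − 0.1492 = 1.072 mol/L.
Y_N = C_N/C_{M0} = 1.072/1.59 = 0.674.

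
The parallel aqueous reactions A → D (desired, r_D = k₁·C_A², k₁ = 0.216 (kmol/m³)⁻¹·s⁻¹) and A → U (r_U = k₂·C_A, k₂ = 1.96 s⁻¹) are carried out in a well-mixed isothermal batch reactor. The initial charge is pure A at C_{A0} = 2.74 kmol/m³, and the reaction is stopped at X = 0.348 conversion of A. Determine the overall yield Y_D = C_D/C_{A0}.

C_A = C_{A0}(1−X) = 1.786 kmol/m³.
Along a PFR/batch, dC_U/dC_A = −r_U/(r_D+r_U) = −k₂/(k₂+k₁·C_A).
Integrating from C_{A0} to C_A: C_U = (1.96/0.216)·ln[(1.96+0.216·2.74)/(1.96+0.216·1.79)] = 9.074·ln(2.552/2.346) = 0.7636 kmol/m³.
Then C_D = (C_{A0}−C_A) − C_U = 0.9535 − 0.7636 = 0.1899 kmol/m³.
Y_D = C_D/C_{A0} = 0.1899/2.74 = 0.0693.

0.0693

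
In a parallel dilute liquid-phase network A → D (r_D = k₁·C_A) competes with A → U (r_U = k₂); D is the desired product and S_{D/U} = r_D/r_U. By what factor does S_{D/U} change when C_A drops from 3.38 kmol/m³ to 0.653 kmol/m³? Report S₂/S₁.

0.193

S_{D/U} = (k₁/k₂)·C_A, so S₂/S₁ = (C_{A,2}/C_{A,1}).
= 0.653/3.38 = 0.193.
Selectivity toward D falls as C_A falls — high-concentration operation is favoured.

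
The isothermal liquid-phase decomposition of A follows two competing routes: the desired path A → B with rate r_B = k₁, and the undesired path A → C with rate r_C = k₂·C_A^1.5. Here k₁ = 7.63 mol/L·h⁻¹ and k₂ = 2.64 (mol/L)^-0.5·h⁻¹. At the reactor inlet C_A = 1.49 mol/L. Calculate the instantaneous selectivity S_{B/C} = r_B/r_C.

S_{B/C} = r_B/r_C = (k₁)/(k₂·C_A^1.5) = (k₁/k₂)·C_A^-1.5.
= (7.63) / (2.64×1.490^1.5) = 7.630/4.802 = 1.59.

1.59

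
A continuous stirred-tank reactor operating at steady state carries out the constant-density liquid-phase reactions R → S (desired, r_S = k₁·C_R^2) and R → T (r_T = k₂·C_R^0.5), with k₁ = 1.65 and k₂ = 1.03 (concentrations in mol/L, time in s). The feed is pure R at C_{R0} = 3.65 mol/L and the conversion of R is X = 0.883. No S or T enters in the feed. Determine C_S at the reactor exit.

0.996 mol/L

Exit C_R = C_{R0}(1−X) = 3.65×0.117 = 0.4270 mol/L.
Rates in a CSTR are evaluated at the outlet concentration: r_S = 1.65×0.4270^2 = 0.3009, r_T = 1.03×0.4270^0.5 = 0.6731.
Fraction of consumed R going to S: r_S/(r_S+r_T) = 0.3089.
C_S = 0.3089·C_{R0}·X = 0.3089×3.65×0.883 = 0.996 mol/L.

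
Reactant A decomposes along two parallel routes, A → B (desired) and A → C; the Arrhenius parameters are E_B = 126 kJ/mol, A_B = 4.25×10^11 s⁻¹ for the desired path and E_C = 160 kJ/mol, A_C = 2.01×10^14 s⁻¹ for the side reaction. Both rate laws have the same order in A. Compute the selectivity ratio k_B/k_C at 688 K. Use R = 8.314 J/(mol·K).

0.807

With equal orders, S_{B/C} = k_B/k_C = (A_B/A_C)·exp[(E_C−E_B)/(RT)].
(E_C−E_B)/(RT) = (160−126)×10³/(8.314×688) = 34000/5720 = 5.944.
k_B/k_C = (4.25×10^11/2.01×10^14)·exp(5.944) = 0.002114 × 381.5 = 0.807.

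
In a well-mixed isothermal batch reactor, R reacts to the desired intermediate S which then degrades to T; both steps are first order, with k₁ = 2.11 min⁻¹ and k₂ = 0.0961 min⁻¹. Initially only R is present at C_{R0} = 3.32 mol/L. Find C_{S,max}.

2.86 mol/L

For a first-order series the maximum intermediate yield is C_{S,max}/C_{R0} = (k₁/k₂)^[k₂/(k₂−k₁)].
= (2.11/0.0961)^(0.0961/(0.0961−2.11)) = (21.96)^(-0.04772) = 0.8629.
C_{S,max} = 0.8629×3.32 = 2.86 mol/L.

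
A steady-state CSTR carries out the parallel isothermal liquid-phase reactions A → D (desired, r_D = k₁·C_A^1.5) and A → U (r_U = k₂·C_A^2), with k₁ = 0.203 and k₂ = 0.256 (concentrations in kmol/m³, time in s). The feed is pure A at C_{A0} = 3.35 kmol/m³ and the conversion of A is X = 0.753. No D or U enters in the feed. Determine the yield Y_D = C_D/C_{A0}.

0.351

Exit C_A = C_{A0}(1−X) = 3.35×0.247 = 0.8275 kmol/m³.
Rates in a CSTR are evaluated at the outlet concentration: r_D = 0.203×0.8275^1.5 = 0.1528, r_U = 0.256×0.8275^2 = 0.1753.
Fraction of consumed A going to D: r_D/(r_D+r_U) = 0.4657.
C_D = 0.4657·C_{A0}·X = 0.4657×3.35×0.753 = 1.17 kmol/m³; Y_D = C_D/C_{A0} = 0.351.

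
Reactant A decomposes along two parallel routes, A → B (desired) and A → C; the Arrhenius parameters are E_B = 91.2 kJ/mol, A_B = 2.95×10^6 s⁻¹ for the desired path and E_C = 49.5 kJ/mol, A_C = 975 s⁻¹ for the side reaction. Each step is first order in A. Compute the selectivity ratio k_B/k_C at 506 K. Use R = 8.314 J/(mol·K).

0.150

k_B/k_C = (A_B/A_C)·exp[−(E_B−E_C)/(RT)] = (A_B/A_C)·exp[(E_C−E_B)/(RT)].
(E_C−E_B)/(RT) = (49.5−91.2)×10³/(8.314×506) = -41700/4207 = -9.912.
k_B/k_C = (2.95×10^6/975)·exp(-9.912) = 3026 × 4.956×10^-5 = 0.150.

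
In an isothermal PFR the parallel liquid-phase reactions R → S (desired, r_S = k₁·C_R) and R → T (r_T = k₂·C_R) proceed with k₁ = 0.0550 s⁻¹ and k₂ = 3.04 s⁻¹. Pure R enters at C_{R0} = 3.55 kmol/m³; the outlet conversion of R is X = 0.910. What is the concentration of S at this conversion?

0.0574 kmol/m³

C_R = C_{R0}(1−X) = 0.3195 kmol/m³.
Both paths are first order in R, so the instantaneous fraction to S is constant: dC_S/d(−C_R) = k₁/(k₁+k₂) = 0.01777.
C_S = 0.01777·(C_{R0}−C_R) = 0.01777×3.231 = 0.0574 kmol/m³.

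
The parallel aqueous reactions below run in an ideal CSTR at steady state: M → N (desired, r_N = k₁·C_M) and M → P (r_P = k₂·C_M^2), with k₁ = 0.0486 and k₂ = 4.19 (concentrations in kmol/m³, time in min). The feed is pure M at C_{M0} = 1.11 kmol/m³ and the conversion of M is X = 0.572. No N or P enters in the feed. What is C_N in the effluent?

0.0151 kmol/m³

Exit C_M = C_{M0}(1−X) = 1.11×0.428 = 0.4751 kmol/m³.
A CSTR operates uniformly at the exit composition, giving r_N = 0.02309 and r_P = 0.9457 (each k·C_M^n at C_M = 0.4751).
Fraction of consumed M going to N: r_N/(r_N+r_P) = 0.02383.
C_N = 0.02383·C_{M0}·X = 0.02383×1.11×0.572 = 0.0151 kmol/m³.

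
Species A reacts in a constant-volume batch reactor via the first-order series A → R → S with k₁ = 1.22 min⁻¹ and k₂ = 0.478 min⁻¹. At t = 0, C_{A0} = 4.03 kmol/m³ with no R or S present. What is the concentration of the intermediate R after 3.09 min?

1.36 kmol/m³

Solving the coupled first-order balances gives C_R(t) = [k₁/(k₂−k₁)]·C_{A0}·(e^(−k₁t) − e^(−k₂t)).
e^(−k₁t) = e^(−1.22×3.09) = e^(−3.770) = 0.02306; e^(−k₂t) = e^(−1.477) = 0.2283.
C_R = 1.22×4.03/(0.478−1.22) × (0.02306−0.2283) = (-6.626)×(-0.2053) = 1.360 kmol/m³.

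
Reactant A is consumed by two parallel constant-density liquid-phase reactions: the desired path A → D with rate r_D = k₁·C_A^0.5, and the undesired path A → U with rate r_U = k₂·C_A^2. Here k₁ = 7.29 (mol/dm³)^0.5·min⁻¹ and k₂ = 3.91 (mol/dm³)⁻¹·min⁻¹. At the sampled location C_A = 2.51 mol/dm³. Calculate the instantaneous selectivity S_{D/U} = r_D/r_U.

0.469

S_{D/U} = r_D/r_U = (k₁·C_A^0.5)/(k₂·C_A^2) = (k₁/k₂)·C_A^-1.5.
= (7.29×2.510^0.5) / (3.91×2.510^2) = 11.55/24.63 = 0.469.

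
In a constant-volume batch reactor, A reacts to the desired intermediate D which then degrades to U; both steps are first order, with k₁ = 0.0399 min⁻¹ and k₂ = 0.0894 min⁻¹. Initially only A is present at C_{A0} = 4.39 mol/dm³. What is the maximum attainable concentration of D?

For a first-order series the maximum intermediate yield is C_{D,max}/C_{A0} = (k₁/k₂)^[k₂/(k₂−k₁)].
= (0.0399/0.0894)^(0.0894/(0.0894−0.0399)) = (0.4463)^(1.806) = 0.2329.
C_{D,max} = 0.2329×4.39 = 1.02 mol/dm³.

1.02 mol/dm³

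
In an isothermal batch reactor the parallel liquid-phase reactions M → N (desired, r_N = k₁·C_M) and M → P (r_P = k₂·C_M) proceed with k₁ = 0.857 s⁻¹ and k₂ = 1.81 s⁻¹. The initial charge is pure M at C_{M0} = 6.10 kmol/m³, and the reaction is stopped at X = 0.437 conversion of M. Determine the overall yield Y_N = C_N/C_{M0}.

0.140

C_M = C_{M0}(1−X) = 3.434 kmol/m³.
Both paths are first order in M, so the instantaneous fraction to N is constant: dC_N/d(−C_M) = k₁/(k₁+k₂) = 0.3213.
C_N = 0.3213·(C_{M0}−C_M) = 0.3213×2.666 = 0.857 kmol/m³.
Y_N = C_N/C_{M0} = 0.8566/6.10 = 0.140.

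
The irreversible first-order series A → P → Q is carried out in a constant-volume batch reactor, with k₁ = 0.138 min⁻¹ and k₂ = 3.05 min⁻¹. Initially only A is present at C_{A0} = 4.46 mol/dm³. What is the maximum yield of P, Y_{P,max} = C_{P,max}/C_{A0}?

At the optimum, C_{P,max}/C_{A0} = (k₁/k₂)^[k₂/(k₂−k₁)].
= (0.138/3.05)^(3.05/(3.05−0.138)) = (0.04525)^(1.047) = 0.03907.

0.0391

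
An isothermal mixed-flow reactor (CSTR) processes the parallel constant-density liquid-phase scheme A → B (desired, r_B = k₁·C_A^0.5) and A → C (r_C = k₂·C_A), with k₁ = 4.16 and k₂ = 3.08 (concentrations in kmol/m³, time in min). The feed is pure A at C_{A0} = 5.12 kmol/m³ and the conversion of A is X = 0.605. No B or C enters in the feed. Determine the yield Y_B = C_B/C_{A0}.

Exit C_A = C_{A0}(1−X) = 5.12×0.395 = 2.022 kmol/m³.
A CSTR operates uniformly at the exit composition, giving r_B = 5.916 and r_C = 6.229 (each k·C_A^n at C_A = 2.022).
Fraction of consumed A going to B: r_B/(r_B+r_C) = 0.4871.
C_B = 0.4871·C_{A0}·X = 0.4871×5.12×0.605 = 1.51 kmol/m³; Y_B = C_B/C_{A0} = 0.295.

0.295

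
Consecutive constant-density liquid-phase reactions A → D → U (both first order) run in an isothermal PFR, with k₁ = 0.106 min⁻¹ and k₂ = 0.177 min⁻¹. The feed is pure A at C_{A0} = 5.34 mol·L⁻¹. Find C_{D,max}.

1.49 mol·L⁻¹

Evaluating C_D at τ_opt = ln(k₂/k₁)/(k₂−k₁) gives C_{D,max}/C_{A0} = (k₁/k₂)^[k₂/(k₂−k₁)].
= (0.106/0.177)^(0.177/(0.177−0.106)) = (0.5989)^(2.493) = 0.2785.
C_{D,max} = 0.2785×5.34 = 1.49 mol·L⁻¹.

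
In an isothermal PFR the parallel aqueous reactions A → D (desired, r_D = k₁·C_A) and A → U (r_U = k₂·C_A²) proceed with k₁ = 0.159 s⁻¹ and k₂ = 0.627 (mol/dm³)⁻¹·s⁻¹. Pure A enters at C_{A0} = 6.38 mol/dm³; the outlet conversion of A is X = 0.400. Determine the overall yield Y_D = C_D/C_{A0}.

0.0193

C_A = C_{A0}(1−X) = 3.828 mol/dm³.
Along a PFR/batch, dC_D/dC_A = −r_D/(r_D+r_U) = −k₁/(k₁+k₂·C_A).
Integrating from C_{A0} to C_A: C_D = (0.159/0.627)·ln[(0.159+0.627·6.38)/(0.159+0.627·3.83)] = 0.2536·ln(4.159/2.559) = 0.1232 mol/dm³.
Y_D = C_D/C_{A0} = 0.1232/6.38 = 0.0193.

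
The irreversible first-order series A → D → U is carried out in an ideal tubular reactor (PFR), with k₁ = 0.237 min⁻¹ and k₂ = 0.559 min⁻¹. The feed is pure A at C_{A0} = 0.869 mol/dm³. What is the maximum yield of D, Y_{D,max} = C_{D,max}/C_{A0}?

0.225

Evaluating C_D at τ_opt = ln(k₂/k₁)/(k₂−k₁) gives C_{D,max}/C_{A0} = (k₁/k₂)^[k₂/(k₂−k₁)].
= (0.237/0.559)^(0.559/(0.559−0.237)) = (0.4240)^(1.736) = 0.2254.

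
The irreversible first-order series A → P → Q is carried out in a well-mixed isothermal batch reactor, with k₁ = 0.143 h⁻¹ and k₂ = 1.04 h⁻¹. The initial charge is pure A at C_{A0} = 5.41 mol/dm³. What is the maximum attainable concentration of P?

For a first-order series the maximum intermediate yield is C_{P,max}/C_{A0} = (k₁/k₂)^[k₂/(k₂−k₁)].
= (0.143/1.04)^(1.04/(1.04−0.143)) = (0.1375)^(1.159) = 0.1002.
C_{P,max} = 0.1002×5.41 = 0.542 mol/dm³.

0.542 mol/dm³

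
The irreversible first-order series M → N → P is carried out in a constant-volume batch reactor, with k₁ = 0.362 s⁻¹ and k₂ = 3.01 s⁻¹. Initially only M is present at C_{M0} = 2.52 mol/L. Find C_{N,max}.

Evaluating C_N at t_opt = ln(k₂/k₁)/(k₂−k₁) gives C_{N,max}/C_{M0} = (k₁/k₂)^[k₂/(k₂−k₁)].
= (0.362/3.01)^(3.01/(3.01−0.362)) = (0.1203)^(1.137) = 0.09003.
C_{N,max} = 0.09003×2.52 = 0.227 mol/L.

0.227 mol/L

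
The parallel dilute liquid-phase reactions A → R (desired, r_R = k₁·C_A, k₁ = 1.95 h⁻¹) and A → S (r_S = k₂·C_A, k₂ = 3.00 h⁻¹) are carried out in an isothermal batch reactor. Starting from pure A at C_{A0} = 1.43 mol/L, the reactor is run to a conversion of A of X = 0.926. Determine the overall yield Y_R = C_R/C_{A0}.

C_A = C_{A0}(1−X) = 0.1058 mol/L.
Both paths are first order in A, so the instantaneous fraction to R is constant: dC_R/d(−C_A) = k₁/(k₁+k₂) = 0.3939.
C_R = 0.3939·(C_{A0}−C_A) = 0.3939×1.324 = 0.522 mol/L.
Y_R = C_R/C_{A0} = 0.5216/1.43 = 0.365.

0.365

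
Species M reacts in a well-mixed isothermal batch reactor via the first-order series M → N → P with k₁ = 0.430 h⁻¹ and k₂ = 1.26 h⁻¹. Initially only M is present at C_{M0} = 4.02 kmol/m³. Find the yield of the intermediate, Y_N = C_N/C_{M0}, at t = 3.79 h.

0.0972

Solving the coupled first-order balances gives C_N(t) = [k₁/(k₂−k₁)]·C_{M0}·(e^(−k₁t) − e^(−k₂t)).
e^(−k₁t) = e^(−0.430×3.79) = e^(−1.630) = 0.1960; e^(−k₂t) = e^(−4.775) = 0.008435.
C_N = 0.430×4.02/(1.26−0.430) × (0.1960−0.008435) = 2.083×0.1876 = 0.3906 kmol/m³.
Y_N = C_N/C_{M0} = 0.3906/4.02 = 0.0972.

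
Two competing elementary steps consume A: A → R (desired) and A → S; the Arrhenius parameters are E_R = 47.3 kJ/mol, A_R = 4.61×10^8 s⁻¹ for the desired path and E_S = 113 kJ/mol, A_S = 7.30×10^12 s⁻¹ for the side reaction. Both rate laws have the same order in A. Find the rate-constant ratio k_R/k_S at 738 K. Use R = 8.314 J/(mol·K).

Since both paths have the same order in A, the concentration cancels and S_{R/S} = k_R/k_S = (A_R/A_S)·exp[(E_S−E_R)/(RT)].
(E_S−E_R)/(RT) = (113−47.3)×10³/(8.314×738) = 65700/6136 = 10.71.
k_R/k_S = (4.61×10^8/7.30×10^12)·exp(10.71) = 6.315×10^-5 × 44702 = 2.82.

2.82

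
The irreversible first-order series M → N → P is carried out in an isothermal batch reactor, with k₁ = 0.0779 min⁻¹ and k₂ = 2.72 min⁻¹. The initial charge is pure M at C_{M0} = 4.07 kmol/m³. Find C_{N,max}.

For a first-order series the maximum intermediate yield is C_{N,max}/C_{M0} = (k₁/k₂)^[k₂/(k₂−k₁)].
= (0.0779/2.72)^(2.72/(2.72−0.0779)) = (0.02864)^(1.029) = 0.02579.
C_{N,max} = 0.02579×4.07 = 0.105 kmol/m³.

0.105 kmol/m³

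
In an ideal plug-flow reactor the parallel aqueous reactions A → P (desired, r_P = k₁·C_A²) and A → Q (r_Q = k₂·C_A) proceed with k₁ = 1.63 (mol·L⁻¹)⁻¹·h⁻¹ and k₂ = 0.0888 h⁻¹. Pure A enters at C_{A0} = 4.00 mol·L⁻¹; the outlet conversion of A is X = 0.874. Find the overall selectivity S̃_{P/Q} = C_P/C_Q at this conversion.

C_A = C_{A0}(1−X) = 0.5040 mol·L⁻¹.
Along a PFR/batch, dC_Q/dC_A = −r_Q/(r_P+r_Q) = −k₂/(k₂+k₁·C_A).
Integrating from C_{A0} to C_A: C_Q = (0.0888/1.63)·ln[(0.0888+1.63·4.00)/(0.0888+1.63·0.504)] = 0.05448·ln(6.609/0.9103) = 0.1080 mol·L⁻¹.
Then C_P = (C_{A0}−C_A) − C_Q = 3.496 − 0.1080 = 3.388 mol·L⁻¹.
S̃_{P/Q} = C_P/C_Q = 3.388/0.1080 = 31.4.

31.4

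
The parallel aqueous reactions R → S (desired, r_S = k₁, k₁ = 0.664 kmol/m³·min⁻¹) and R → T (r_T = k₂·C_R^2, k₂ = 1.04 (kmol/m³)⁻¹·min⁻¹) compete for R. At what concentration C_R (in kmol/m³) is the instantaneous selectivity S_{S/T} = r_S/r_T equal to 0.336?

S_{S/T} = (k₁/k₂)·C_R^-2 ⇒ C_R = (S·k₂/k₁)^(-0.5).
= (0.336×1.04/0.664)^(-0.5) = (0.5263)^(-0.5) = 1.38 kmol/m³.

1.38 kmol/m³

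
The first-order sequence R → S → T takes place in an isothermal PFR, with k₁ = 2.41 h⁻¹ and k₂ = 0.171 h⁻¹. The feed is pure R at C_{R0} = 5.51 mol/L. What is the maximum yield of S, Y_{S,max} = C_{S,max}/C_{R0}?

For a first-order series the maximum intermediate yield is C_{S,max}/C_{R0} = (k₁/k₂)^[k₂/(k₂−k₁)].
= (2.41/0.171)^(0.171/(0.171−2.41)) = (14.09)^(-0.07637) = 0.8170.

0.817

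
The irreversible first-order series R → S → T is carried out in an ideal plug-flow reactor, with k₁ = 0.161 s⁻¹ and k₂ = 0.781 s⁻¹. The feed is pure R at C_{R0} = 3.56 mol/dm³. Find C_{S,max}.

0.487 mol/dm³

At the optimum, C_{S,max}/C_{R0} = (k₁/k₂)^[k₂/(k₂−k₁)].
= (0.161/0.781)^(0.781/(0.781−0.161)) = (0.2061)^(1.260) = 0.1368.
C_{S,max} = 0.1368×3.56 = 0.487 mol/dm³.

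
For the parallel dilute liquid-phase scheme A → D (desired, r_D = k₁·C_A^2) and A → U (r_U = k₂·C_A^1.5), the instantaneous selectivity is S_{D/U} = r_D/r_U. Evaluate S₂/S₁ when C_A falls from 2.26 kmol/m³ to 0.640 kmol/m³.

S_{D/U} = (k₁/k₂)·C_A^0.5, so S₂/S₁ = (C_{A,2}/C_{A,1})^0.5.
= (0.640/2.26)^0.5 = (0.2832)^0.5 = 0.532.

0.532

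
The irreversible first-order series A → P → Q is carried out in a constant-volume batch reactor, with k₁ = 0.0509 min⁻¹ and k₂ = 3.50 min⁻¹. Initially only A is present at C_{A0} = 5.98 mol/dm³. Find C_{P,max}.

At the optimum, C_{P,max}/C_{A0} = (k₁/k₂)^[k₂/(k₂−k₁)].
= (0.0509/3.50)^(3.50/(3.50−0.0509)) = (0.01454)^(1.015) = 0.01366.
C_{P,max} = 0.01366×5.98 = 0.0817 mol/dm³.

0.0817 mol/dm³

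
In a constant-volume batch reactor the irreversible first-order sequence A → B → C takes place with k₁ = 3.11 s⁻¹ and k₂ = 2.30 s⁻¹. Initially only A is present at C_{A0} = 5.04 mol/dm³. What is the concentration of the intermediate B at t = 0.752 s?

For first-order series with pure A initially, C_B(t) = k₁C_{A0}/(k₂−k₁)·(e^(−k₁t) − e^(−k₂t)).
e^(−k₁t) = e^(−3.11×0.752) = e^(−2.339) = 0.09645; e^(−k₂t) = e^(−1.730) = 0.1774.
C_B = 3.11×5.04/(2.30−3.11) × (0.09645−0.1774) = (-19.35)×(-0.08090) = 1.566 mol/dm³.

1.57 mol/dm³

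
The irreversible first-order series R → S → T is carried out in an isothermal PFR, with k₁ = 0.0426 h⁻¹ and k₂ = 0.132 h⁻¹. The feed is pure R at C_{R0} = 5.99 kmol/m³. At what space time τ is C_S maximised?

The intermediate peaks when r₁ = r₂, i.e. k₁e^(−k₁τ) = k₂e^(−k₂τ), giving τ_opt = ln(k₂/k₁)/(k₂−k₁).
= ln(0.132/0.0426)/(0.132−0.0426) = ln(3.099)/0.08940 = 1.131/0.08940 = 12.7 h.

12.7 h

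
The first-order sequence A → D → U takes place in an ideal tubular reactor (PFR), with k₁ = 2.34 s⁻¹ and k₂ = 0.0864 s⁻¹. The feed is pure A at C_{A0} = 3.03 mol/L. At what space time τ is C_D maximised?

For first-order series the maximum of C_D occurs at τ_opt = ln(k₂/k₁)/(k₂−k₁).
= ln(0.0864/2.34)/(0.0864−2.34) = ln(0.03692)/-2.254 = -3.299/-2.254 = 1.46 s.

1.46 s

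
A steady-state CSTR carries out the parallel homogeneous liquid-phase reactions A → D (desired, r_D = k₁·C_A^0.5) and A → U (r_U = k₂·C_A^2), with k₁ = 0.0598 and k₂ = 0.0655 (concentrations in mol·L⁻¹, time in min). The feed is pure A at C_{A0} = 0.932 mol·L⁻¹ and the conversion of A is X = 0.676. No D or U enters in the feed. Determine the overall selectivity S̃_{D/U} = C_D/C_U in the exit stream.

5.50

Exit C_A = C_{A0}(1−X) = 0.932×0.324 = 0.3020 mol·L⁻¹.
A CSTR operates uniformly at the exit composition, giving r_D = 0.03286 and r_U = 0.005973 (each k·C_A^n at C_A = 0.3020).
Overall selectivity = C_D/C_U = r_Dτ/(r_Uτ) = r_D/r_U = 5.50.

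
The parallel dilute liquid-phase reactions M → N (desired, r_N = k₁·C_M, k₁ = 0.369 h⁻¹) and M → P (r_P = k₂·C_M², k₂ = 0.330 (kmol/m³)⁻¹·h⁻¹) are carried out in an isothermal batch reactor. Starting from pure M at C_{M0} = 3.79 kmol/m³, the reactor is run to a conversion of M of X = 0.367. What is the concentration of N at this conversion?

C_M = C_{M0}(1−X) = 2.399 kmol/m³.
Along a PFR/batch, dC_N/dC_M = −r_N/(r_N+r_P) = −k₁/(k₁+k₂·C_M).
Integrating from C_{M0} to C_M: C_N = (0.369/0.330)·ln[(0.369+0.330·3.79)/(0.369+0.330·2.40)] = 1.118·ln(1.620/1.161) = 0.3726 kmol/m³.

0.373 kmol/m³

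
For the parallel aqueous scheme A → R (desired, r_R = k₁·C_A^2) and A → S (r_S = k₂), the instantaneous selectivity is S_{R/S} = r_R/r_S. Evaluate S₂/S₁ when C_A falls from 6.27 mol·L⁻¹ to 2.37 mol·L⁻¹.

S_{R/S} = (k₁/k₂)·C_A^2, so S₂/S₁ = (C_{A,2}/C_{A,1})^2.
= (2.37/6.27)^2 = (0.3780)^2 = 0.143.
Selectivity toward R falls as C_A falls — high-concentration operation is favoured.

0.143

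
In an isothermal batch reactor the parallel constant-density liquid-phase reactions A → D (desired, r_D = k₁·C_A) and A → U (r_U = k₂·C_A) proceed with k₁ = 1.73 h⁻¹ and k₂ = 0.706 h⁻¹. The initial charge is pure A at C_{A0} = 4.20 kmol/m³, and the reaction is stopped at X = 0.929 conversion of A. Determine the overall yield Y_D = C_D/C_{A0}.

0.660

C_A = C_{A0}(1−X) = 0.2982 kmol/m³.
Both paths are first order in A, so the instantaneous fraction to D is constant: dC_D/d(−C_A) = k₁/(k₁+k₂) = 0.7102.
C_D = 0.7102·(C_{A0}−C_A) = 0.7102×3.902 = 2.77 kmol/m³.
Y_D = C_D/C_{A0} = 2.771/4.20 = 0.660.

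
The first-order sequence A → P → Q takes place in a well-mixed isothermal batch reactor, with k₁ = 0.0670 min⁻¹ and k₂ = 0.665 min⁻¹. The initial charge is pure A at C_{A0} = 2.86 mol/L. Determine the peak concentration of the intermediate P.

0.223 mol/L

At the optimum, C_{P,max}/C_{A0} = (k₁/k₂)^[k₂/(k₂−k₁)].
= (0.0670/0.665)^(0.665/(0.665−0.0670)) = (0.1008)^(1.112) = 0.07791.
C_{P,max} = 0.07791×2.86 = 0.223 mol/L.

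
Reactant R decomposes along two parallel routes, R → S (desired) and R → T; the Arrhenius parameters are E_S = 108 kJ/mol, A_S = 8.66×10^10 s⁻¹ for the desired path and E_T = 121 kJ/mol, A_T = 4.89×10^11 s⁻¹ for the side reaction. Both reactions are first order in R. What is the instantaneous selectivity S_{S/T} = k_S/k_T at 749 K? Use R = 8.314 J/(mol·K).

With equal orders, S_{S/T} = k_S/k_T = (A_S/A_T)·exp[(E_T−E_S)/(RT)].
(E_T−E_S)/(RT) = (121−108)×10³/(8.314×749) = 13000/6227 = 2.088.
k_S/k_T = (8.66×10^10/4.89×10^11)·exp(2.088) = 0.1771 × 8.066 = 1.43.

1.43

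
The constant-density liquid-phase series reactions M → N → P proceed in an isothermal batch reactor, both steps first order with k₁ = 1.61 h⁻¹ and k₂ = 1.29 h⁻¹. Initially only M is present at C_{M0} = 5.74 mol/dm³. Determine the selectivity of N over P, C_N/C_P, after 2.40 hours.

For first-order series with pure M initially, C_N(t) = k₁C_{M0}/(k₂−k₁)·(e^(−k₁t) − e^(−k₂t)).
e^(−k₁t) = e^(−1.61×2.40) = e^(−3.864) = 0.02098; e^(−k₂t) = e^(−3.096) = 0.04523.
C_N = 1.61×5.74/(1.29−1.61) × (0.02098−0.04523) = (-28.88)×(-0.02425) = 0.7002 mol/dm³.
C_M = C_{M0}e^(−k₁t) = 0.1204 mol/dm³, so C_P = C_{M0}−C_M−C_N = 4.919 mol/dm³; C_N/C_P = 0.142.

0.142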